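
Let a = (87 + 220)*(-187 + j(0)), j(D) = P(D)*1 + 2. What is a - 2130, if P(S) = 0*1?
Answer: -58925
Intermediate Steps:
P(S) = 0
j(D) = 2 (j(D) = 0*1 + 2 = 0 + 2 = 2)
a = -56795 (a = (87 + 220)*(-187 + 2) = 307*(-185) = -56795)
a - 2130 = -56795 - 2130 = -58925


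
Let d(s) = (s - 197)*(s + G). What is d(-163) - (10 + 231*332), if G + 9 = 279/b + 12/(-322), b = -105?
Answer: -2223734/161 ≈ -13812.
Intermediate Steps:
G = -9414/805 (G = -9 + (279/(-105) + 12/(-322)) = -9 + (279*(-1/105) + 12*(-1/322)) = -9 + (-93/35 - 6/161) = -9 - 2169/805 = -9414/805 ≈ -11.694)
d(s) = (-197 + s)*(-9414/805 + s) (d(s) = (s - 197)*(s - 9414/805) = (-197 + s)*(-9414/805 + s))
d(-163) - (10 + 231*332) = (1854558/805 + (-163)**2 - 167999/805*(-163)) - (10 + 231*332) = (1854558/805 + 26569 + 27383837/805) - (10 + 76692) = 10125288/161 - 1*76702 = 10125288/161 - 76702 = -2223734/161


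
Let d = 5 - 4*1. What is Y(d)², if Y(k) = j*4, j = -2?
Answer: 64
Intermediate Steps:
d = 1 (d = 5 - 4 = 1)
Y(k) = -8 (Y(k) = -2*4 = -8)
Y(d)² = (-8)² = 64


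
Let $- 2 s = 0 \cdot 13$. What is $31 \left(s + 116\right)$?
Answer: $3596$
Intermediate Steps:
$s = 0$ ($s = - \frac{0 \cdot 13}{2} = \left(- \frac{1}{2}\right) 0 = 0$)
$31 \left(s + 116\right) = 31 \left(0 + 116\right) = 31 \cdot 116 = 3596$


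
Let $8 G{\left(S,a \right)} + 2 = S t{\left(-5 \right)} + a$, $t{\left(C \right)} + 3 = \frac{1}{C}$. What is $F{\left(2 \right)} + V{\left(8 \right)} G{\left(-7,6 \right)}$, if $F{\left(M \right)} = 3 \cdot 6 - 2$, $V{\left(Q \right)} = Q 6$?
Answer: $\frac{872}{5} \approx 174.4$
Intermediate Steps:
$V{\left(Q \right)} = 6 Q$
$t{\left(C \right)} = -3 + \frac{1}{C}$
$F{\left(M \right)} = 16$ ($F{\left(M \right)} = 18 - 2 = 16$)
$G{\left(S,a \right)} = - \frac{1}{4} - \frac{2 S}{5} + \frac{a}{8}$ ($G{\left(S,a \right)} = - \frac{1}{4} + \frac{S \left(-3 + \frac{1}{-5}\right) + a}{8} = - \frac{1}{4} + \frac{S \left(-3 - \frac{1}{5}\right) + a}{8} = - \frac{1}{4} + \frac{S \left(- \frac{16}{5}\right) + a}{8} = - \frac{1}{4} + \frac{- \frac{16 S}{5} + a}{8} = - \frac{1}{4} + \frac{a - \frac{16 S}{5}}{8} = - \frac{1}{4} - \left(- \frac{a}{8} + \frac{2 S}{5}\right) = - \frac{1}{4} - \frac{2 S}{5} + \frac{a}{8}$)
$F{\left(2 \right)} + V{\left(8 \right)} G{\left(-7,6 \right)} = 16 + 6 \cdot 8 \left(- \frac{1}{4} - - \frac{14}{5} + \frac{1}{8} \cdot 6\right) = 16 + 48 \left(- \frac{1}{4} + \frac{14}{5} + \frac{3}{4}\right) = 16 + 48 \cdot \frac{33}{10} = 16 + \frac{792}{5} = \frac{872}{5}$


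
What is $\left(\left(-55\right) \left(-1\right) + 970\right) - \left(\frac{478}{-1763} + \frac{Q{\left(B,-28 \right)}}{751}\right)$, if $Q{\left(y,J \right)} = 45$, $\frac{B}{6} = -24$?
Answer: $\frac{1357392968}{1324013} \approx 1025.2$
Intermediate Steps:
$B = -144$ ($B = 6 \left(-24\right) = -144$)
$\left(\left(-55\right) \left(-1\right) + 970\right) - \left(\frac{478}{-1763} + \frac{Q{\left(B,-28 \right)}}{751}\right) = \left(\left(-55\right) \left(-1\right) + 970\right) - \left(\frac{478}{-1763} + \frac{45}{751}\right) = \left(55 + 970\right) - \left(478 \left(- \frac{1}{1763}\right) + 45 \cdot \frac{1}{751}\right) = 1025 - \left(- \frac{478}{1763} + \frac{45}{751}\right) = 1025 - - \frac{279643}{1324013} = 1025 + \frac{279643}{1324013} = \frac{1357392968}{1324013}$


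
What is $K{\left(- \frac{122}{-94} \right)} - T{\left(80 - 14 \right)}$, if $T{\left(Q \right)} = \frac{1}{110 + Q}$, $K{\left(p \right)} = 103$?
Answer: $\frac{18127}{176} \approx 102.99$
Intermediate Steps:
$K{\left(- \frac{122}{-94} \right)} - T{\left(80 - 14 \right)} = 103 - \frac{1}{110 + \left(80 - 14\right)} = 103 - \frac{1}{110 + 66} = 103 - \frac{1}{176} = \frac{18127}{176}$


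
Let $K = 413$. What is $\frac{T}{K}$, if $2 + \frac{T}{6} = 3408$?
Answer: $\frac{20436}{413} \approx 49.482$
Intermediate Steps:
$T = 20436$ ($T = -12 + 6 \cdot 3408 = -12 + 20448 = 20436$)
$\frac{T}{K} = \frac{20436}{413}$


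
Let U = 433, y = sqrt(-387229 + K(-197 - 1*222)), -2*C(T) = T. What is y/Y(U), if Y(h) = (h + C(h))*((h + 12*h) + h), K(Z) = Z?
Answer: 24*I*sqrt(673)/1312423 ≈ 0.0004744*I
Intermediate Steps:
C(T) = -T/2
y = 24*I*sqrt(673) (y = sqrt(-387229 + (-197 - 1*222)) = sqrt(-387229 + (-197 - 222)) = sqrt(-387229 - 419) = sqrt(-387648) = 24*I*sqrt(673) ≈ 622.61*I)
Y(h) = 7*h**2 (Y(h) = (h - h/2)*((h + 12*h) + h) = (h/2)*(13*h + h) = (h/2)*(14*h) = 7*h**2)
y/Y(U) = (24*I*sqrt(673))/((7*433**2)) = (24*I*sqrt(673))/((7*187489)) = (24*I*sqrt(673))/1312423 = (24*I*sqrt(673))*(1/1312423) = 24*I*sqrt(673)/1312423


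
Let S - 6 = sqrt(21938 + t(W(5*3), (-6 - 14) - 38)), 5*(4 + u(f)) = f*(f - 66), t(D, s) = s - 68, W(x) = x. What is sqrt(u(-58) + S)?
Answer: sqrt(36010 + 50*sqrt(5453))/5 ≈ 39.851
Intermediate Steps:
t(D, s) = -68 + s
u(f) = -4 + f*(-66 + f)/5 (u(f) = -4 + (f*(f - 66))/5 = -4 + (f*(-66 + f))/5 = -4 + f*(-66 + f)/5)
S = 6 + 2*sqrt(5453) (S = 6 + sqrt(21938 + (-68 + ((-6 - 14) - 38))) = 6 + sqrt(21938 + (-68 + (-20 - 38))) = 6 + sqrt(21938 + (-68 - 58)) = 6 + sqrt(21938 - 126) = 6 + sqrt(21812) = 6 + 2*sqrt(5453) ≈ 153.69)
sqrt(u(-58) + S) = sqrt((-4 - 66/5*(-58) + (1/5)*(-58)**2) + (6 + 2*sqrt(5453))) = sqrt((-4 + 3828/5 + (1/5)*3364) + (6 + 2*sqrt(5453))) = sqrt((-4 + 3828/5 + 3364/5) + (6 + 2*sqrt(5453))) = sqrt(7172/5 + (6 + 2*sqrt(5453))) = sqrt(7202/5 + 2*sqrt(5453))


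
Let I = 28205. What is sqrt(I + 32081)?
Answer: sqrt(60286) ≈ 245.53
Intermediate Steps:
sqrt(I + 32081) = sqrt(28205 + 32081) = sqrt(60286)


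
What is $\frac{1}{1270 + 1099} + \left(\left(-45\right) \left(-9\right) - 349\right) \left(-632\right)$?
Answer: $- \frac{83843647}{2369} \approx -35392.0$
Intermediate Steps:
$\frac{1}{1270 + 1099} + \left(\left(-45\right) \left(-9\right) - 349\right) \left(-632\right) = \frac{1}{2369} + \left(405 - 349\right) \left(-632\right) = \frac{1}{2369} + 56 \left(-632\right) = \frac{1}{2369} - 35392 = - \frac{83843647}{2369}$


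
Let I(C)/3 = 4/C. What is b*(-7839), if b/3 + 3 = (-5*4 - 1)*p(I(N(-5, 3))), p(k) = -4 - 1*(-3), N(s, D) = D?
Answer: -423306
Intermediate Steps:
I(C) = 12/C (I(C) = 3*(4/C) = 12/C)
p(k) = -1 (p(k) = -4 + 3 = -1)
b = 54 (b = -9 + 3*((-5*4 - 1)*(-1)) = -9 + 3*((-20 - 1)*(-1)) = -9 + 3*(-21*(-1)) = -9 + 3*21 = -9 + 63 = 54)
b*(-7839) = 54*(-7839) = -423306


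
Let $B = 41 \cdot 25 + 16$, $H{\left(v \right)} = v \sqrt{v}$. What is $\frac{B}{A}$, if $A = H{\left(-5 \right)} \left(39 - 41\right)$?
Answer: $- \frac{1041 i \sqrt{5}}{50} \approx - 46.555 i$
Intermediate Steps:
$H{\left(v \right)} = v^{\frac{3}{2}}$
$B = 1041$ ($B = 1025 + 16 = 1041$)
$A = 10 i \sqrt{5}$ ($A = \left(-5\right)^{\frac{3}{2}} \left(39 - 41\right) = - 5 i \sqrt{5} \left(-2\right) = 10 i \sqrt{5} \approx 22.361 i$)
$\frac{B}{A} = \frac{1041}{10 i \sqrt{5}} = 1041 \left(- \frac{i \sqrt{5}}{50}\right) = - \frac{1041 i \sqrt{5}}{50}$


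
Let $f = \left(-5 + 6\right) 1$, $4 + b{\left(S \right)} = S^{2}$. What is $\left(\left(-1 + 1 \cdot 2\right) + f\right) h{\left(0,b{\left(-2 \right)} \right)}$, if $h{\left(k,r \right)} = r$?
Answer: $0$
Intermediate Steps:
$b{\left(S \right)} = -4 + S^{2}$
$f = 1$ ($f = 1 \cdot 1 = 1$)
$\left(\left(-1 + 1 \cdot 2\right) + f\right) h{\left(0,b{\left(-2 \right)} \right)} = \left(\left(-1 + 1 \cdot 2\right) + 1\right) \left(-4 + \left(-2\right)^{2}\right) = \left(\left(-1 + 2\right) + 1\right) \left(-4 + 4\right) = \left(1 + 1\right) 0 = 2 \cdot 0 = 0$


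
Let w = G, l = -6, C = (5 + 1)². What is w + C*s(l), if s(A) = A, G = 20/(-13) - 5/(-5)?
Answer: -2815/13 ≈ -216.54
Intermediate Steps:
C = 36 (C = 6² = 36)
G = -7/13 (G = 20*(-1/13) - 5*(-⅕) = -20/13 + 1 = -7/13 ≈ -0.53846)
w = -7/13 ≈ -0.53846
w + C*s(l) = -7/13 + 36*(-6) = -7/13 - 216 = -2815/13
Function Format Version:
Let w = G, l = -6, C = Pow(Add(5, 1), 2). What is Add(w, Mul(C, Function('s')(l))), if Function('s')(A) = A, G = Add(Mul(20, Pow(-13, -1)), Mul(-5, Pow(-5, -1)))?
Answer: Rational(-2815, 13) ≈ -216.54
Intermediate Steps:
C = 36 (C = Pow(6, 2) = 36)
G = Rational(-7, 13) (G = Add(Mul(20, Rational(-1, 13)), Mul(-5, Rational(-1, 5))) = Add(Rational(-20, 13), 1) = Rational(-7, 13) ≈ -0.53846)
w = Rational(-7, 13) ≈ -0.53846
Add(w, Mul(C, Function('s')(l))) = Add(Rational(-7, 13), Mul(36, -6)) = Add(Rational(-7, 13), -216) = Rational(-2815, 13)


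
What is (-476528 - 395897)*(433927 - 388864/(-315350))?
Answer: -341091424739547/901 ≈ -3.7857e+11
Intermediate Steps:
(-476528 - 395897)*(433927 - 388864/(-315350)) = -872425*(433927 - 388864*(-1/315350)) = -872425*(433927 + 27776/22525) = -872425*9774233451/22525 = -341091424739547/901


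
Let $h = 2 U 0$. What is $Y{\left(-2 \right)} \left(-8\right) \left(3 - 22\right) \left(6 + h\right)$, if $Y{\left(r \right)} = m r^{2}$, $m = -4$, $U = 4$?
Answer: $-14592$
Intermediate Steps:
$h = 0$ ($h = 2 \cdot 4 \cdot 0 = 2 \cdot 0 = 0$)
$Y{\left(r \right)} = - 4 r^{2}$
$Y{\left(-2 \right)} \left(-8\right) \left(3 - 22\right) \left(6 + h\right) = - 4 \left(-2\right)^{2} \left(-8\right) \left(3 - 22\right) \left(6 + 0\right) = \left(-4\right) 4 \left(-8\right) \left(\left(-19\right) 6\right) = \left(-16\right) \left(-8\right) \left(-114\right) = 128 \left(-114\right) = -14592$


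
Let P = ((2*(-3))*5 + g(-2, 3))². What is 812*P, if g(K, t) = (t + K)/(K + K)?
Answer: 2972123/4 ≈ 7.4303e+5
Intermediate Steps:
g(K, t) = (K + t)/(2*K) (g(K, t) = (K + t)/((2*K)) = (K + t)*(1/(2*K)) = (K + t)/(2*K))
P = 14641/16 (P = ((2*(-3))*5 + (½)*(-2 + 3)/(-2))² = (-6*5 + (½)*(-½)*1)² = (-30 - ¼)² = (-121/4)² = 14641/16 ≈ 915.06)
812*P = 812*(14641/16) = 2972123/4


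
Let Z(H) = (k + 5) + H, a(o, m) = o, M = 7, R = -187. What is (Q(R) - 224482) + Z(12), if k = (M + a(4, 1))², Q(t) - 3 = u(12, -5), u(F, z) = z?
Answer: -224346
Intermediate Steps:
Q(t) = -2 (Q(t) = 3 - 5 = -2)
k = 121 (k = (7 + 4)² = 11² = 121)
Z(H) = 126 + H (Z(H) = (121 + 5) + H = 126 + H)
(Q(R) - 224482) + Z(12) = (-2 - 224482) + (126 + 12) = -224484 + 138 = -224346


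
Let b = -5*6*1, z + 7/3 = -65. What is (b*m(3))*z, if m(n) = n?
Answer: 6060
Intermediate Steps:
z = -202/3 (z = -7/3 - 65 = -202/3 ≈ -67.333)
b = -30 (b = -30*1 = -30)
(b*m(3))*z = -30*3*(-202/3) = -90*(-202/3) = 6060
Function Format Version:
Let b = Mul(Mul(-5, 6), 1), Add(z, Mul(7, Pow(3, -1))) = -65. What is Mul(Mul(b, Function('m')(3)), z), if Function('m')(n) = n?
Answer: 6060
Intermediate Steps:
z = Rational(-202, 3) (z = Add(Rational(-7, 3), -65) = Rational(-202, 3) ≈ -67.333)
b = -30 (b = Mul(-30, 1) = -30)
Mul(Mul(b, Function('m')(3)), z) = Mul(Mul(-30, 3), Rational(-202, 3)) = Mul(-90, Rational(-202, 3)) = 6060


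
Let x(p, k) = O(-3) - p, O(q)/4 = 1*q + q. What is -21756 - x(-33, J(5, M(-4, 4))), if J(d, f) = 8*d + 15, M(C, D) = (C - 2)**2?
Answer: -21765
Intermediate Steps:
M(C, D) = (-2 + C)**2
O(q) = 8*q (O(q) = 4*(1*q + q) = 4*(q + q) = 4*(2*q) = 8*q)
J(d, f) = 15 + 8*d
x(p, k) = -24 - p (x(p, k) = 8*(-3) - p = -24 - p)
-21756 - x(-33, J(5, M(-4, 4))) = -21756 - (-24 - 1*(-33)) = -21756 - (-24 + 33) = -21756 - 1*9 = -21756 - 9 = -21765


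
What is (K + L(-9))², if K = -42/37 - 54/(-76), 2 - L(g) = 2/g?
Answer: 517426009/160123716 ≈ 3.2314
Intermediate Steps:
L(g) = 2 - 2/g
K = -597/1406 (K = -42*1/37 - 54*(-1/76) = -42/37 + 27/38 = -597/1406 ≈ -0.42461)
(K + L(-9))² = (-597/1406 + (2 - 2/(-9)))² = (-597/1406 + (2 - 2*(-⅑)))² = (-597/1406 + (2 + 2/9))² = (-597/1406 + 20/9)² = (22747/12654)² = 517426009/160123716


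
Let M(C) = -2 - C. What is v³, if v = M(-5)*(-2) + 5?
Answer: -1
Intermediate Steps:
v = -1 (v = (-2 - 1*(-5))*(-2) + 5 = (-2 + 5)*(-2) + 5 = 3*(-2) + 5 = -6 + 5 = -1)
v³ = (-1)³ = -1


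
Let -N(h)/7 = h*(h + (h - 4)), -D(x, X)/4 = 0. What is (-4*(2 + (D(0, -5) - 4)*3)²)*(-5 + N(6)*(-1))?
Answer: -132400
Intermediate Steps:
D(x, X) = 0 (D(x, X) = -4*0 = 0)
N(h) = -7*h*(-4 + 2*h) (N(h) = -7*h*(h + (h - 4)) = -7*h*(h + (-4 + h)) = -7*h*(-4 + 2*h))
(-4*(2 + (D(0, -5) - 4)*3)²)*(-5 + N(6)*(-1)) = (-4*(2 + (0 - 4)*3)²)*(-5 + (14*6*(2 - 1*6))*(-1)) = (-4*(2 - 4*3)²)*(-5 + (14*6*(2 - 6))*(-1)) = (-4*(2 - 12)²)*(-5 + (14*6*(-4))*(-1)) = (-4*(-10)²)*(-5 - 336*(-1)) = (-4*100)*(-5 + 336) = -400*331 = -132400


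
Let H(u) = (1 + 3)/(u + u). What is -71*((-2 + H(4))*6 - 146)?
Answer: 11005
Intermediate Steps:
H(u) = 2/u (H(u) = 4/((2*u)) = 4*(1/(2*u)) = 2/u)
-71*((-2 + H(4))*6 - 146) = -71*((-2 + 2/4)*6 - 146) = -71*((-2 + 2*(¼))*6 - 146) = -71*((-2 + ½)*6 - 146) = -71*(-3/2*6 - 146) = -71*(-9 - 146) = -71*(-155) = 11005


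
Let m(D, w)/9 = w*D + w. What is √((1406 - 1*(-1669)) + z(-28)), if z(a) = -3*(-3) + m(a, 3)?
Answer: √2355 ≈ 48.528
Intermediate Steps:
m(D, w) = 9*w + 9*D*w (m(D, w) = 9*(w*D + w) = 9*(D*w + w) = 9*(w + D*w) = 9*w + 9*D*w)
z(a) = 36 + 27*a (z(a) = -3*(-3) + 9*3*(1 + a) = 9 + (27 + 27*a) = 36 + 27*a)
√((1406 - 1*(-1669)) + z(-28)) = √((1406 - 1*(-1669)) + (36 + 27*(-28))) = √((1406 + 1669) + (36 - 756)) = √(3075 - 720) = √2355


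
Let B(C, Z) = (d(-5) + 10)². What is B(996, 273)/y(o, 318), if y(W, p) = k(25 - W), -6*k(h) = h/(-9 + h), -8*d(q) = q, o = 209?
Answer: -4183275/5888 ≈ -710.47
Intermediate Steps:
d(q) = -q/8
B(C, Z) = 7225/64 (B(C, Z) = (-⅛*(-5) + 10)² = (5/8 + 10)² = (85/8)² = 7225/64)
k(h) = -h/(6*(-9 + h))
y(W, p) = -(25 - W)/(96 - 6*W) (y(W, p) = -(25 - W)/(-54 + 6*(25 - W)) = -(25 - W)/(-54 + (150 - 6*W)) = -(25 - W)/(96 - 6*W))
B(996, 273)/y(o, 318) = 7225/(64*(((25 - 1*209)/(6*(-16 + 209))))) = 7225/(64*(((⅙)*(25 - 209)/193))) = 7225/(64*(((⅙)*(1/193)*(-184)))) = 7225/(64*(-92/579)) = (7225/64)*(-579/92) = -4183275/5888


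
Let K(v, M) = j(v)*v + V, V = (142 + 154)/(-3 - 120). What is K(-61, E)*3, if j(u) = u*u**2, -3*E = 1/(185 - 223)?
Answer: 1703038147/41 ≈ 4.1538e+7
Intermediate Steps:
E = 1/114 (E = -1/(3*(185 - 223)) = -1/3/(-38) = -1/3*(-1/38) = 1/114 ≈ 0.0087719)
j(u) = u**3
V = -296/123 (V = 296/(-123) = 296*(-1/123) = -296/123 ≈ -2.4065)
K(v, M) = -296/123 + v**4 (K(v, M) = v**3*v - 296/123 = v**4 - 296/123 = -296/123 + v**4)
K(-61, E)*3 = (-296/123 + (-61)**4)*3 = (-296/123 + 13845841)*3 = (1703038147/123)*3 = 1703038147/41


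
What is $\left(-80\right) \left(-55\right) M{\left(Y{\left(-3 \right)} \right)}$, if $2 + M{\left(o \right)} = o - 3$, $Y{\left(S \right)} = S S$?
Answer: $17600$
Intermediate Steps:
$Y{\left(S \right)} = S^{2}$
$M{\left(o \right)} = -5 + o$ ($M{\left(o \right)} = -2 + \left(o - 3\right) = -2 + \left(-3 + o\right) = -5 + o$)
$\left(-80\right) \left(-55\right) M{\left(Y{\left(-3 \right)} \right)} = \left(-80\right) \left(-55\right) \left(-5 + \left(-3\right)^{2}\right) = 4400 \left(-5 + 9\right) = 4400 \cdot 4 = 17600$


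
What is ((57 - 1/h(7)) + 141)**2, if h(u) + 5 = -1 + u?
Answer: 38809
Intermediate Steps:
h(u) = -6 + u (h(u) = -5 + (-1 + u) = -6 + u)
((57 - 1/h(7)) + 141)**2 = ((57 - 1/(-6 + 7)) + 141)**2 = ((57 - 1/1) + 141)**2 = ((57 - 1*1) + 141)**2 = ((57 - 1) + 141)**2 = (56 + 141)**2 = 197**2 = 38809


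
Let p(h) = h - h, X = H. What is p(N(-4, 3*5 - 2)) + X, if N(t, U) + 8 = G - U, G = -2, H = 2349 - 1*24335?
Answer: -21986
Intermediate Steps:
H = -21986 (H = 2349 - 24335 = -21986)
X = -21986
N(t, U) = -10 - U (N(t, U) = -8 + (-2 - U) = -10 - U)
p(h) = 0
p(N(-4, 3*5 - 2)) + X = 0 - 21986 = -21986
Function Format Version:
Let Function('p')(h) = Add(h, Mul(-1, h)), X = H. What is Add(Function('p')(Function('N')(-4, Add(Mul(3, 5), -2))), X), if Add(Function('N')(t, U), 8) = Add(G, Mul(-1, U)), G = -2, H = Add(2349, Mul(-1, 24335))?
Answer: -21986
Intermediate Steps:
H = -21986 (H = Add(2349, -24335) = -21986)
X = -21986
Function('N')(t, U) = Add(-10, Mul(-1, U)) (Function('N')(t, U) = Add(-8, Add(-2, Mul(-1, U))) = Add(-10, Mul(-1, U)))
Function('p')(h) = 0
Add(Function('p')(Function('N')(-4, Add(Mul(3, 5), -2))), X) = Add(0, -21986) = -21986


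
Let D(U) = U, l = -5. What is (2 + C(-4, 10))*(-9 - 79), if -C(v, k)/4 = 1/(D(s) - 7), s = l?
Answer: -616/3 ≈ -205.33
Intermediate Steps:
s = -5
C(v, k) = 1/3 (C(v, k) = -4/(-5 - 7) = -4/(-12) = -4*(-1/12) = 1/3)
(2 + C(-4, 10))*(-9 - 79) = (2 + 1/3)*(-9 - 79) = (7/3)*(-88) = -616/3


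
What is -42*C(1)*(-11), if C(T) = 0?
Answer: 0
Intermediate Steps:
-42*C(1)*(-11) = -42*0*(-11) = 0*(-11) = 0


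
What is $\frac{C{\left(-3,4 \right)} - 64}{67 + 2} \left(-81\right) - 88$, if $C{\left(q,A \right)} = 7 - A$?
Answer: $- \frac{377}{23} \approx -16.391$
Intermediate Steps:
$\frac{C{\left(-3,4 \right)} - 64}{67 + 2} \left(-81\right) - 88 = \frac{\left(7 - 4\right) - 64}{67 + 2} \left(-81\right) - 88 = \frac{\left(7 - 4\right) - 64}{69} \left(-81\right) - 88 = \left(3 - 64\right) \frac{1}{69} \left(-81\right) - 88 = \left(-61\right) \frac{1}{69} \left(-81\right) - 88 = \left(- \frac{61}{69}\right) \left(-81\right) - 88 = \frac{1647}{23} - 88 = - \frac{377}{23}$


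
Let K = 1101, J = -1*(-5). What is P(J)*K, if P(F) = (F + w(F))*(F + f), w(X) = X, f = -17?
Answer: -132120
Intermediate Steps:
J = 5
P(F) = 2*F*(-17 + F) (P(F) = (F + F)*(F - 17) = (2*F)*(-17 + F) = 2*F*(-17 + F))
P(J)*K = (2*5*(-17 + 5))*1101 = (2*5*(-12))*1101 = -120*1101 = -132120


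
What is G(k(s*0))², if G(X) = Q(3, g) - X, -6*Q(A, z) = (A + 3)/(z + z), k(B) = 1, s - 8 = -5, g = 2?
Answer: 25/16 ≈ 1.5625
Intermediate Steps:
s = 3 (s = 8 - 5 = 3)
Q(A, z) = -(3 + A)/(12*z) (Q(A, z) = -(A + 3)/(6*(z + z)) = -(3 + A)/(6*(2*z)) = -(3 + A)*1/(2*z)/6 = -(3 + A)/(12*z))
G(X) = -¼ - X (G(X) = (1/12)*(-3 - 1*3)/2 - X = (1/12)*(½)*(-3 - 3) - X = (1/12)*(½)*(-6) - X = -¼ - X)
G(k(s*0))² = (-¼ - 1*1)² = (-¼ - 1)² = (-5/4)² = 25/16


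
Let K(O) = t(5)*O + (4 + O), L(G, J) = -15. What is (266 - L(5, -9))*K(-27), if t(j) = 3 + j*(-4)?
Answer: 122516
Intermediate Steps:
t(j) = 3 - 4*j
K(O) = 4 - 16*O (K(O) = (3 - 4*5)*O + (4 + O) = (3 - 20)*O + (4 + O) = -17*O + (4 + O) = 4 - 16*O)
(266 - L(5, -9))*K(-27) = (266 - 1*(-15))*(4 - 16*(-27)) = (266 + 15)*(4 + 432) = 281*436 = 122516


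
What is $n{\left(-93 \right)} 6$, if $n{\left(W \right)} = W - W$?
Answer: $0$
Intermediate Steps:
$n{\left(W \right)} = 0$
$n{\left(-93 \right)} 6 = 0 \cdot 6 = 0$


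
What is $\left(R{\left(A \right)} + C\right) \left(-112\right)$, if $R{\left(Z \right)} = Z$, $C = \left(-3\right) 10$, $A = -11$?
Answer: $4592$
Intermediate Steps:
$C = -30$
$\left(R{\left(A \right)} + C\right) \left(-112\right) = \left(-11 - 30\right) \left(-112\right) = \left(-41\right) \left(-112\right) = 4592$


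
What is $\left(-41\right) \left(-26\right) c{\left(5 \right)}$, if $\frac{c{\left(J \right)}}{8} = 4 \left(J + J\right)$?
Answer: $341120$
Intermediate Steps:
$c{\left(J \right)} = 64 J$ ($c{\left(J \right)} = 8 \cdot 4 \left(J + J\right) = 8 \cdot 4 \cdot 2 J = 8 \cdot 8 J = 64 J$)
$\left(-41\right) \left(-26\right) c{\left(5 \right)} = \left(-41\right) \left(-26\right) 64 \cdot 5 = 1066 \cdot 320 = 341120$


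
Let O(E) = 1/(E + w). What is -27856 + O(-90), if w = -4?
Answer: -2618465/94 ≈ -27856.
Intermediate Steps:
O(E) = 1/(-4 + E) (O(E) = 1/(E - 4) = 1/(-4 + E))
-27856 + O(-90) = -27856 + 1/(-4 - 90) = -27856 + 1/(-94) = -27856 - 1/94 = -2618465/94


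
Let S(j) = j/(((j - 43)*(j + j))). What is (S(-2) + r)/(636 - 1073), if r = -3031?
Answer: 272791/39330 ≈ 6.9360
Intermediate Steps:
S(j) = 1/(2*(-43 + j)) (S(j) = j/(((-43 + j)*(2*j))) = j/((2*j*(-43 + j))) = j*(1/(2*j*(-43 + j))) = 1/(2*(-43 + j)))
(S(-2) + r)/(636 - 1073) = (1/(2*(-43 - 2)) - 3031)/(636 - 1073) = ((½)/(-45) - 3031)/(-437) = ((½)*(-1/45) - 3031)*(-1/437) = (-1/90 - 3031)*(-1/437) = -272791/90*(-1/437) = 272791/39330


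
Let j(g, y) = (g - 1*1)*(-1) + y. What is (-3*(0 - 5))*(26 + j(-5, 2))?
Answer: 510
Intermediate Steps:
j(g, y) = 1 + y - g (j(g, y) = (g - 1)*(-1) + y = (-1 + g)*(-1) + y = (1 - g) + y = 1 + y - g)
(-3*(0 - 5))*(26 + j(-5, 2)) = (-3*(0 - 5))*(26 + (1 + 2 - 1*(-5))) = (-3*(-5))*(26 + (1 + 2 + 5)) = 15*(26 + 8) = 15*34 = 510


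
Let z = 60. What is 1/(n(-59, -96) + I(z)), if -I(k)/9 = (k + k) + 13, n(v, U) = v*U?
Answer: 1/4467 ≈ 0.00022386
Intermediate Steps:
n(v, U) = U*v
I(k) = -117 - 18*k (I(k) = -9*((k + k) + 13) = -9*(2*k + 13) = -9*(13 + 2*k) = -117 - 18*k)
1/(n(-59, -96) + I(z)) = 1/(-96*(-59) + (-117 - 18*60)) = 1/(5664 + (-117 - 1080)) = 1/(5664 - 1197) = 1/4467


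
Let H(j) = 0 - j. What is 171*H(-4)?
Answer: 684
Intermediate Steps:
H(j) = -j
171*H(-4) = 171*(-1*(-4)) = 171*4 = 684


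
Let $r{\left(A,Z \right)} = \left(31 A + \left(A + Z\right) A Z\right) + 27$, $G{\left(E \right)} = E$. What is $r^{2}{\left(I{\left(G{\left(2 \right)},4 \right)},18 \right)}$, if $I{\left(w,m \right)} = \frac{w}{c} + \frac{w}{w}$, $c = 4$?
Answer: $360000$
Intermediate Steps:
$I{\left(w,m \right)} = 1 + \frac{w}{4}$ ($I{\left(w,m \right)} = \frac{w}{4} + \frac{w}{w} = w \frac{1}{4} + 1 = \frac{w}{4} + 1 = 1 + \frac{w}{4}$)
$r{\left(A,Z \right)} = 27 + 31 A + A Z \left(A + Z\right)$ ($r{\left(A,Z \right)} = \left(31 A + A \left(A + Z\right) Z\right) + 27 = \left(31 A + A Z \left(A + Z\right)\right) + 27 = 27 + 31 A + A Z \left(A + Z\right)$)
$r^{2}{\left(I{\left(G{\left(2 \right)},4 \right)},18 \right)} = \left(27 + 31 \left(1 + \frac{1}{4} \cdot 2\right) + \left(1 + \frac{1}{4} \cdot 2\right) 18^{2} + 18 \left(1 + \frac{1}{4} \cdot 2\right)^{2}\right)^{2} = \left(27 + 31 \left(1 + \frac{1}{2}\right) + \left(1 + \frac{1}{2}\right) 324 + 18 \left(1 + \frac{1}{2}\right)^{2}\right)^{2} = \left(27 + 31 \cdot \frac{3}{2} + \frac{3}{2} \cdot 324 + 18 \left(\frac{3}{2}\right)^{2}\right)^{2} = \left(27 + \frac{93}{2} + 486 + 18 \cdot \frac{9}{4}\right)^{2} = \left(27 + \frac{93}{2} + 486 + \frac{81}{2}\right)^{2} = 600^{2} = 360000$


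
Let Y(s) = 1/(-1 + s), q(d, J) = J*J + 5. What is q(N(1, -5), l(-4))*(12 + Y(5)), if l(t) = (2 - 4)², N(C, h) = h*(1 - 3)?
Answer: 1029/4 ≈ 257.25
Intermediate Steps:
N(C, h) = -2*h (N(C, h) = h*(-2) = -2*h)
l(t) = 4 (l(t) = (-2)² = 4)
q(d, J) = 5 + J² (q(d, J) = J² + 5 = 5 + J²)
q(N(1, -5), l(-4))*(12 + Y(5)) = (5 + 4²)*(12 + 1/(-1 + 5)) = (5 + 16)*(12 + 1/4) = 21*(12 + ¼) = 21*(49/4) = 1029/4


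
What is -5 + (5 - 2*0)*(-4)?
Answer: -25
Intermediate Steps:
-5 + (5 - 2*0)*(-4) = -5 + (5 + 0)*(-4) = -5 + 5*(-4) = -5 - 20 = -25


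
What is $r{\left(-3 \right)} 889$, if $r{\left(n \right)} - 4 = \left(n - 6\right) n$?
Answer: $27559$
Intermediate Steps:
$r{\left(n \right)} = 4 + n \left(-6 + n\right)$ ($r{\left(n \right)} = 4 + \left(n - 6\right) n = 4 + \left(-6 + n\right) n = 4 + n \left(-6 + n\right)$)
$r{\left(-3 \right)} 889 = \left(4 + \left(-3\right)^{2} - -18\right) 889 = \left(4 + 9 + 18\right) 889 = 31 \cdot 889 = 27559$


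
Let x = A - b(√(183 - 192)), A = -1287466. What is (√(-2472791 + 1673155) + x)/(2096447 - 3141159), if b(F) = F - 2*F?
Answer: 643733/522356 - 3*I/1044712 - I*√199909/522356 ≈ 1.2324 - 0.00085882*I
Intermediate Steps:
b(F) = -F
x = -1287466 + 3*I (x = -1287466 - (-1)*√(183 - 192) = -1287466 - (-1)*√(-9) = -1287466 - (-1)*3*I = -1287466 - (-3)*I = -1287466 + 3*I ≈ -1.2875e+6 + 3.0*I)
(√(-2472791 + 1673155) + x)/(2096447 - 3141159) = (√(-2472791 + 1673155) + (-1287466 + 3*I))/(2096447 - 3141159) = (√(-799636) + (-1287466 + 3*I))/(-1044712) = (2*I*√199909 + (-1287466 + 3*I))*(-1/1044712) = (-1287466 + 3*I + 2*I*√199909)*(-1/1044712) = 643733/522356 - 3*I/1044712 - I*√199909/522356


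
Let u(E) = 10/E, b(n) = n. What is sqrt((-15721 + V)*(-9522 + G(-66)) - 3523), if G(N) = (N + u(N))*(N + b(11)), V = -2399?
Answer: sqrt(106608517) ≈ 10325.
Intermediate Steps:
G(N) = (11 + N)*(N + 10/N) (G(N) = (N + 10/N)*(N + 11) = (N + 10/N)*(11 + N) = (11 + N)*(N + 10/N))
sqrt((-15721 + V)*(-9522 + G(-66)) - 3523) = sqrt((-15721 - 2399)*(-9522 + (10 + (-66)**2 + 11*(-66) + 110/(-66))) - 3523) = sqrt(-18120*(-9522 + (10 + 4356 - 726 + 110*(-1/66))) - 3523) = sqrt(-18120*(-9522 + (10 + 4356 - 726 - 5/3)) - 3523) = sqrt(-18120*(-9522 + 10915/3) - 3523) = sqrt(-18120*(-17651/3) - 3523) = sqrt(106612040 - 3523) = sqrt(106608517)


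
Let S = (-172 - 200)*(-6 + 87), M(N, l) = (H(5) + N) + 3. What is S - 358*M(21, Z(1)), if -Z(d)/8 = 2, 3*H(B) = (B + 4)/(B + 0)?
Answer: -194694/5 ≈ -38939.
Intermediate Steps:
H(B) = (4 + B)/(3*B) (H(B) = ((B + 4)/(B + 0))/3 = ((4 + B)/B)/3 = (4 + B)/(3*B))
Z(d) = -16 (Z(d) = -8*2 = -16)
M(N, l) = 18/5 + N (M(N, l) = ((⅓)*(4 + 5)/5 + N) + 3 = ((⅓)*(⅕)*9 + N) + 3 = (⅗ + N) + 3 = 18/5 + N)
S = -30132 (S = -372*81 = -30132)
S - 358*M(21, Z(1)) = -30132 - 358*(18/5 + 21) = -30132 - 358*123/5 = -30132 - 44034/5 = -194694/5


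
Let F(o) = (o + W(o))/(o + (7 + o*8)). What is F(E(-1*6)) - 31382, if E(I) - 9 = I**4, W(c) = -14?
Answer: -368799973/11752 ≈ -31382.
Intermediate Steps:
E(I) = 9 + I**4
F(o) = (-14 + o)/(7 + 9*o) (F(o) = (o - 14)/(o + (7 + o*8)) = (-14 + o)/(o + (7 + 8*o)) = (-14 + o)/(7 + 9*o))
F(E(-1*6)) - 31382 = (-14 + (9 + (-1*6)**4))/(7 + 9*(9 + (-1*6)**4)) - 31382 = (-14 + (9 + (-6)**4))/(7 + 9*(9 + (-6)**4)) - 31382 = (-14 + (9 + 1296))/(7 + 9*(9 + 1296)) - 31382 = (-14 + 1305)/(7 + 9*1305) - 31382 = 1291/(7 + 11745) - 31382 = 1291/11752 - 31382 = -368799973/11752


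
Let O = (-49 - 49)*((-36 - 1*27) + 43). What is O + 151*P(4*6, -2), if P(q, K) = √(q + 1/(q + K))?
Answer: 1960 + 3473*√22/22 ≈ 2700.4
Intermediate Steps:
P(q, K) = √(q + 1/(K + q))
O = 1960 (O = -98*((-36 - 27) + 43) = -98*(-63 + 43) = -98*(-20) = 1960)
O + 151*P(4*6, -2) = 1960 + 151*√((1 + (4*6)*(-2 + 4*6))/(-2 + 4*6)) = 1960 + 151*√((1 + 24*(-2 + 24))/(-2 + 24)) = 1960 + 151*√((1 + 24*22)/22) = 1960 + 151*√((1 + 528)/22) = 1960 + 151*√((1/22)*529) = 1960 + 151*√(529/22) = 1960 + 151*(23*√22/22) = 1960 + 3473*√22/22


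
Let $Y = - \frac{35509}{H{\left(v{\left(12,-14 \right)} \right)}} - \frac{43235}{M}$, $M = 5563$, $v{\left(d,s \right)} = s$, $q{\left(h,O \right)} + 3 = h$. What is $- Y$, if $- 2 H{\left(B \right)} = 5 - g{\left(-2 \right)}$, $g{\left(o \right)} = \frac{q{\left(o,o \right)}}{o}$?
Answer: $- \frac{789930093}{27815} \approx -28399.0$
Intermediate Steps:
$q{\left(h,O \right)} = -3 + h$
$g{\left(o \right)} = \frac{-3 + o}{o}$
$H{\left(B \right)} = - \frac{5}{4}$ ($H{\left(B \right)} = - \frac{5 - \frac{-3 - 2}{-2}}{2} = - \frac{5 - \left(- \frac{1}{2}\right) \left(-5\right)}{2} = - \frac{5 - \frac{5}{2}}{2} = \left(- \frac{1}{2}\right) \frac{5}{2} = - \frac{5}{4}$)
$Y = \frac{789930093}{27815}$ ($Y = - \frac{35509}{- \frac{5}{4}} - \frac{43235}{5563} = \left(-35509\right) \left(- \frac{4}{5}\right) - \frac{43235}{5563} = \frac{142036}{5} - \frac{43235}{5563} = \frac{789930093}{27815} \approx 28399.0$)
$- Y = \left(-1\right) \frac{789930093}{27815} = - \frac{789930093}{27815}$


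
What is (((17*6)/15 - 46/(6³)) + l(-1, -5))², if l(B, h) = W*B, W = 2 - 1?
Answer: 9102289/291600 ≈ 31.215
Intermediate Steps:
W = 1
l(B, h) = B (l(B, h) = 1*B = B)
(((17*6)/15 - 46/(6³)) + l(-1, -5))² = (((17*6)/15 - 46/(6³)) - 1)² = ((102*(1/15) - 46/216) - 1)² = ((34/5 - 46*1/216) - 1)² = ((34/5 - 23/108) - 1)² = (3557/540 - 1)² = (3017/540)² = 9102289/291600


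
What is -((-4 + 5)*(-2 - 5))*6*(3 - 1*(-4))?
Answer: 294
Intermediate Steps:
-((-4 + 5)*(-2 - 5))*6*(3 - 1*(-4)) = -(1*(-7))*6*(3 + 4) = -(-7*6)*7 = -(-42)*7 = -1*(-294) = 294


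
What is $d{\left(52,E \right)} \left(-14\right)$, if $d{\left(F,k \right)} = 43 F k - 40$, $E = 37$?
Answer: $-1157688$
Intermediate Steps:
$d{\left(F,k \right)} = -40 + 43 F k$ ($d{\left(F,k \right)} = 43 F k - 40 = -40 + 43 F k$)
$d{\left(52,E \right)} \left(-14\right) = \left(-40 + 43 \cdot 52 \cdot 37\right) \left(-14\right) = \left(-40 + 82732\right) \left(-14\right) = 82692 \left(-14\right) = -1157688$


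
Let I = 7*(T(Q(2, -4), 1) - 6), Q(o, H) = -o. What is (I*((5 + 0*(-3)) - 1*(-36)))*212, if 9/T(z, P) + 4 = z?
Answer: -456330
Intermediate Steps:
T(z, P) = 9/(-4 + z)
I = -105/2 (I = 7*(9/(-4 - 1*2) - 6) = 7*(9/(-4 - 2) - 6) = 7*(9/(-6) - 6) = 7*(9*(-⅙) - 6) = 7*(-3/2 - 6) = 7*(-15/2) = -105/2 ≈ -52.500)
(I*((5 + 0*(-3)) - 1*(-36)))*212 = -105*((5 + 0*(-3)) - 1*(-36))/2*212 = -105*((5 + 0) + 36)/2*212 = -105*(5 + 36)/2*212 = -105/2*41*212 = -4305/2*212 = -456330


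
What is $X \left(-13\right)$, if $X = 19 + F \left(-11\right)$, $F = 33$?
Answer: $4472$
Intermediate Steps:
$X = -344$ ($X = 19 + 33 \left(-11\right) = 19 - 363 = -344$)
$X \left(-13\right) = \left(-344\right) \left(-13\right) = 4472$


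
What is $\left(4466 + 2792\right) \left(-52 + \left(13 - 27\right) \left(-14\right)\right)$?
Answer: $1045152$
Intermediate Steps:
$\left(4466 + 2792\right) \left(-52 + \left(13 - 27\right) \left(-14\right)\right) = 7258 \left(-52 - -196\right) = 7258 \left(-52 + 196\right) = 7258 \cdot 144 = 1045152$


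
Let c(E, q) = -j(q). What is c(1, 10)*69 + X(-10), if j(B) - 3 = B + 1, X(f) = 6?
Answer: -960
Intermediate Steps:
j(B) = 4 + B (j(B) = 3 + (B + 1) = 3 + (1 + B) = 4 + B)
c(E, q) = -4 - q (c(E, q) = -(4 + q) = -4 - q)
c(1, 10)*69 + X(-10) = (-4 - 1*10)*69 + 6 = (-4 - 10)*69 + 6 = -14*69 + 6 = -966 + 6 = -960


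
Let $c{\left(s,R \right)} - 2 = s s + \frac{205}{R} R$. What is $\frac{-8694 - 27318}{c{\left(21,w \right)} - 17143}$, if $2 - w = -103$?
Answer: $\frac{36012}{16495} \approx 2.1832$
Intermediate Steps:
$w = 105$ ($w = 2 - -103 = 2 + 103 = 105$)
$c{\left(s,R \right)} = 207 + s^{2}$ ($c{\left(s,R \right)} = 2 + \left(s s + \frac{205}{R} R\right) = 2 + \left(s^{2} + 205\right) = 2 + \left(205 + s^{2}\right) = 207 + s^{2}$)
$\frac{-8694 - 27318}{c{\left(21,w \right)} - 17143} = \frac{-8694 - 27318}{\left(207 + 21^{2}\right) - 17143} = - \frac{36012}{\left(207 + 441\right) - 17143} = - \frac{36012}{648 - 17143} = - \frac{36012}{-16495} = \left(-36012\right) \left(- \frac{1}{16495}\right) = \frac{36012}{16495}$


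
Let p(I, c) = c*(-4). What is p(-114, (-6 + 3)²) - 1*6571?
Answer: -6607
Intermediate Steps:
p(I, c) = -4*c
p(-114, (-6 + 3)²) - 1*6571 = -4*(-6 + 3)² - 1*6571 = -4*(-3)² - 6571 = -4*9 - 6571 = -36 - 6571 = -6607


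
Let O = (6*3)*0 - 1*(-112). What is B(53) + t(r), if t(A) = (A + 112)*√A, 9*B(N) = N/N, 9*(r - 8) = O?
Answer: ⅑ + 2384*√46/27 ≈ 598.97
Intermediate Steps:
O = 112 (O = 18*0 + 112 = 0 + 112 = 112)
r = 184/9 (r = 8 + (⅑)*112 = 8 + 112/9 = 184/9 ≈ 20.444)
B(N) = ⅑ (B(N) = (N/N)/9 = (⅑)*1 = ⅑)
t(A) = √A*(112 + A) (t(A) = (112 + A)*√A = √A*(112 + A))
B(53) + t(r) = ⅑ + √(184/9)*(112 + 184/9) = ⅑ + (2*√46/3)*(1192/9) = ⅑ + 2384*√46/27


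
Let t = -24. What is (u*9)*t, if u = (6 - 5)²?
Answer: -216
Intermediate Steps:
u = 1 (u = 1² = 1)
(u*9)*t = (1*9)*(-24) = 9*(-24) = -216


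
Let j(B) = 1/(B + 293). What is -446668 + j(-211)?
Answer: -36626775/82 ≈ -4.4667e+5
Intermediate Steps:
j(B) = 1/(293 + B)
-446668 + j(-211) = -446668 + 1/(293 - 211) = -446668 + 1/82 = -36626775/82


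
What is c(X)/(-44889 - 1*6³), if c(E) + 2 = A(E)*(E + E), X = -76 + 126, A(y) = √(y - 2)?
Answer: 2/45105 - 80*√3/9021 ≈ -0.015316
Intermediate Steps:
A(y) = √(-2 + y)
X = 50
c(E) = -2 + 2*E*√(-2 + E) (c(E) = -2 + √(-2 + E)*(E + E) = -2 + √(-2 + E)*(2*E) = -2 + 2*E*√(-2 + E))
c(X)/(-44889 - 1*6³) = (-2 + 2*50*√(-2 + 50))/(-44889 - 1*6³) = (-2 + 2*50*√48)/(-44889 - 1*216) = (-2 + 2*50*(4*√3))/(-44889 - 216) = (-2 + 400*√3)/(-45105) = (-2 + 400*√3)*(-1/45105) = 2/45105 - 80*√3/9021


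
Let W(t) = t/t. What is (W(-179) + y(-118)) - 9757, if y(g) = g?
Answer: -9874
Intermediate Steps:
W(t) = 1
(W(-179) + y(-118)) - 9757 = (1 - 118) - 9757 = -117 - 9757 = -9874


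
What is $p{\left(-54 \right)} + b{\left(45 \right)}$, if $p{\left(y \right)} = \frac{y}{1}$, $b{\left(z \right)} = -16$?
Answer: $-70$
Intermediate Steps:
$p{\left(y \right)} = y$ ($p{\left(y \right)} = y 1 = y$)
$p{\left(-54 \right)} + b{\left(45 \right)} = -54 - 16 = -70$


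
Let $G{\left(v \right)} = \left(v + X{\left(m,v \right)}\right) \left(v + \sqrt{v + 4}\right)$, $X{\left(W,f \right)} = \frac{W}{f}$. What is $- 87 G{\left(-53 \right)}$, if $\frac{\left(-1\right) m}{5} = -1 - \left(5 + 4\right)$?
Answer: $-248733 + \frac{1741131 i}{53} \approx -2.4873 \cdot 10^{5} + 32852.0 i$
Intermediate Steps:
$m = 50$ ($m = - 5 \left(-1 - \left(5 + 4\right)\right) = - 5 \left(-1 - 9\right) = \left(-5\right) \left(-10\right) = 50$)
$G{\left(v \right)} = \left(v + \sqrt{4 + v}\right) \left(v + \frac{50}{v}\right)$ ($G{\left(v \right)} = \left(v + \frac{50}{v}\right) \left(v + \sqrt{v + 4}\right) = \left(v + \frac{50}{v}\right) \left(v + \sqrt{4 + v}\right) = \left(v + \sqrt{4 + v}\right) \left(v + \frac{50}{v}\right)$)
$- 87 G{\left(-53 \right)} = - 87 \left(50 + \left(-53\right)^{2} - 53 \sqrt{4 - 53} + \frac{50 \sqrt{4 - 53}}{-53}\right) = - 87 \left(50 + 2809 - 53 \sqrt{-49} + 50 \left(- \frac{1}{53}\right) \sqrt{-49}\right) = - 87 \left(50 + 2809 - 53 \cdot 7 i + 50 \left(- \frac{1}{53}\right) 7 i\right) = - 87 \left(50 + 2809 - 371 i - \frac{350 i}{53}\right) = - 87 \left(2859 - \frac{20013 i}{53}\right) = -248733 + \frac{1741131 i}{53}$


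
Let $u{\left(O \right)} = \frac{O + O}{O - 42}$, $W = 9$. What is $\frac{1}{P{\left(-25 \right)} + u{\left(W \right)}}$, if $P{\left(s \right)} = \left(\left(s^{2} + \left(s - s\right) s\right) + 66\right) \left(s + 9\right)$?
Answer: $- \frac{11}{121622} \approx -9.0444 \cdot 10^{-5}$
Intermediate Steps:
$u{\left(O \right)} = \frac{2 O}{-42 + O}$
$P{\left(s \right)} = \left(9 + s\right) \left(66 + s^{2}\right)$ ($P{\left(s \right)} = \left(\left(s^{2} + 0 s\right) + 66\right) \left(9 + s\right) = \left(\left(s^{2} + 0\right) + 66\right) \left(9 + s\right) = \left(s^{2} + 66\right) \left(9 + s\right) = \left(66 + s^{2}\right) \left(9 + s\right) = \left(9 + s\right) \left(66 + s^{2}\right)$)
$\frac{1}{P{\left(-25 \right)} + u{\left(W \right)}} = \frac{1}{\left(594 + \left(-25\right)^{3} + 9 \left(-25\right)^{2} + 66 \left(-25\right)\right) + 2 \cdot 9 \frac{1}{-42 + 9}} = \frac{1}{\left(594 - 15625 + 9 \cdot 625 - 1650\right) + 2 \cdot 9 \frac{1}{-33}} = \frac{1}{\left(594 - 15625 + 5625 - 1650\right) + 2 \cdot 9 \left(- \frac{1}{33}\right)} = \frac{1}{-11056 - \frac{6}{11}} = \frac{1}{- \frac{121622}{11}} = - \frac{11}{121622}$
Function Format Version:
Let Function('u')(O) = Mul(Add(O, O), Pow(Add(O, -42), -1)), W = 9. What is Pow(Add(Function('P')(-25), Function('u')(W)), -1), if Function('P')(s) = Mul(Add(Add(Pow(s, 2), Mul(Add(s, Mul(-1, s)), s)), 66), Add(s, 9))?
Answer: Rational(-11, 121622) ≈ -9.0444e-5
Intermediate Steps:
Function('u')(O) = Mul(2, O, Pow(Add(-42, O), -1)) (Function('u')(O) = Mul(Mul(2, O), Pow(Add(-42, O), -1)) = Mul(2, O, Pow(Add(-42, O), -1)))
Function('P')(s) = Mul(Add(9, s), Add(66, Pow(s, 2))) (Function('P')(s) = Mul(Add(Add(Pow(s, 2), Mul(0, s)), 66), Add(9, s)) = Mul(Add(Add(Pow(s, 2), 0), 66), Add(9, s)) = Mul(Add(Pow(s, 2), 66), Add(9, s)) = Mul(Add(66, Pow(s, 2)), Add(9, s)) = Mul(Add(9, s), Add(66, Pow(s, 2))))
Pow(Add(Function('P')(-25), Function('u')(W)), -1) = Pow(Add(Add(594, Pow(-25, 3), Mul(9, Pow(-25, 2)), Mul(66, -25)), Mul(2, 9, Pow(Add(-42, 9), -1))), -1) = Pow(Add(Add(594, -15625, Mul(9, 625), -1650), Mul(2, 9, Pow(-33, -1))), -1) = Pow(Add(Add(594, -15625, 5625, -1650), Mul(2, 9, Rational(-1, 33))), -1) = Pow(Add(-11056, Rational(-6, 11)), -1) = Pow(Rational(-121622, 11), -1) = Rational(-11, 121622)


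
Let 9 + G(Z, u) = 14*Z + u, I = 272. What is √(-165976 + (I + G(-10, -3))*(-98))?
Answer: 2*I*√44434 ≈ 421.59*I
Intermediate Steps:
G(Z, u) = -9 + u + 14*Z (G(Z, u) = -9 + (14*Z + u) = -9 + (u + 14*Z) = -9 + u + 14*Z)
√(-165976 + (I + G(-10, -3))*(-98)) = √(-165976 + (272 + (-9 - 3 + 14*(-10)))*(-98)) = √(-165976 + (272 + (-9 - 3 - 140))*(-98)) = √(-165976 + (272 - 152)*(-98)) = √(-165976 + 120*(-98)) = √(-165976 - 11760) = √(-177736) = 2*I*√44434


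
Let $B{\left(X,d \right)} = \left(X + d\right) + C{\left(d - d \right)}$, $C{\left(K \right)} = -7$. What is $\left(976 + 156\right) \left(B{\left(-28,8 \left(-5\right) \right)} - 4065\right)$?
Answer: $-4686480$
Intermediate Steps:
$B{\left(X,d \right)} = -7 + X + d$ ($B{\left(X,d \right)} = \left(X + d\right) - 7 = -7 + X + d$)
$\left(976 + 156\right) \left(B{\left(-28,8 \left(-5\right) \right)} - 4065\right) = \left(976 + 156\right) \left(\left(-7 - 28 + 8 \left(-5\right)\right) - 4065\right) = 1132 \left(\left(-7 - 28 - 40\right) - 4065\right) = 1132 \left(-75 - 4065\right) = 1132 \left(-4140\right) = -4686480$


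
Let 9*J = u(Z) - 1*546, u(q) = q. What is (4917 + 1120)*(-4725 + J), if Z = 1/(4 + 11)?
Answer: -3900288368/135 ≈ -2.8891e+7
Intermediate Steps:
Z = 1/15 ≈ 0.066667
J = -8189/135 (J = (1/15 - 1*546)/9 = (1/15 - 546)/9 = (⅑)*(-8189/15) = -8189/135 ≈ -60.659)
(4917 + 1120)*(-4725 + J) = (4917 + 1120)*(-4725 - 8189/135) = 6037*(-646064/135) = -3900288368/135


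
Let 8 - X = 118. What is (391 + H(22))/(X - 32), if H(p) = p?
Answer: -413/142 ≈ -2.9085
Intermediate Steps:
X = -110 (X = 8 - 1*118 = 8 - 118 = -110)
(391 + H(22))/(X - 32) = (391 + 22)/(-110 - 32) = 413/(-142) = 413*(-1/142) = -413/142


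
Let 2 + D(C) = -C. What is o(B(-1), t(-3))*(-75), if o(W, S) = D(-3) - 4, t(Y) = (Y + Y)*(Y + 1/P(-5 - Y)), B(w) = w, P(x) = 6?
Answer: 225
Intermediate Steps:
t(Y) = 2*Y*(⅙ + Y) (t(Y) = (Y + Y)*(Y + 1/6) = (2*Y)*(Y + ⅙) = (2*Y)*(⅙ + Y) = 2*Y*(⅙ + Y))
D(C) = -2 - C
o(W, S) = -3 (o(W, S) = (-2 - 1*(-3)) - 4 = (-2 + 3) - 4 = 1 - 4 = -3)
o(B(-1), t(-3))*(-75) = -3*(-75) = 225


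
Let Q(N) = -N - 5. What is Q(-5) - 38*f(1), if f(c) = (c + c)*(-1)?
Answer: 76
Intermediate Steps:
f(c) = -2*c (f(c) = (2*c)*(-1) = -2*c)
Q(N) = -5 - N
Q(-5) - 38*f(1) = (-5 - 1*(-5)) - (-76) = (-5 + 5) - 38*(-2) = 0 + 76 = 76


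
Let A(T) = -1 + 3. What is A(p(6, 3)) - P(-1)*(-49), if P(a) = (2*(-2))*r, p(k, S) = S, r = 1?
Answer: -194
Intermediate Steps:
P(a) = -4 (P(a) = (2*(-2))*1 = -4*1 = -4)
A(T) = 2
A(p(6, 3)) - P(-1)*(-49) = 2 - (-4)*(-49) = 2 - 1*196 = 2 - 196 = -194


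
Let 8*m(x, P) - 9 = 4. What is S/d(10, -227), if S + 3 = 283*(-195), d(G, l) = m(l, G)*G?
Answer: -220752/65 ≈ -3396.2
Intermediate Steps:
m(x, P) = 13/8 (m(x, P) = 9/8 + (1/8)*4 = 9/8 + 1/2 = 13/8)
d(G, l) = 13*G/8
S = -55188 (S = -3 + 283*(-195) = -3 - 55185 = -55188)
S/d(10, -227) = -55188/((13/8)*10) = -55188/65/4 = -55188*4/65 = -220752/65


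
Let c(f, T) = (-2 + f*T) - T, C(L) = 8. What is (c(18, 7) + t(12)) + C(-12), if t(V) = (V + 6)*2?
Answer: 161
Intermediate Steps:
t(V) = 12 + 2*V (t(V) = (6 + V)*2 = 12 + 2*V)
c(f, T) = -2 - T + T*f (c(f, T) = (-2 + T*f) - T = -2 - T + T*f)
(c(18, 7) + t(12)) + C(-12) = ((-2 - 1*7 + 7*18) + (12 + 2*12)) + 8 = ((-2 - 7 + 126) + (12 + 24)) + 8 = (117 + 36) + 8 = 153 + 8 = 161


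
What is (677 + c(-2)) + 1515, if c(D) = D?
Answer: 2190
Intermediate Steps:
(677 + c(-2)) + 1515 = (677 - 2) + 1515 = 675 + 1515 = 2190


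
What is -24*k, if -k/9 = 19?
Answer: 4104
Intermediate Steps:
k = -171 (k = -9*19 = -171)
-24*k = -24*(-171) = 4104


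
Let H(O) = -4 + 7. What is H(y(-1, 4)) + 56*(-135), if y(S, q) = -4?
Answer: -7557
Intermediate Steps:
H(O) = 3
H(y(-1, 4)) + 56*(-135) = 3 + 56*(-135) = 3 - 7560 = -7557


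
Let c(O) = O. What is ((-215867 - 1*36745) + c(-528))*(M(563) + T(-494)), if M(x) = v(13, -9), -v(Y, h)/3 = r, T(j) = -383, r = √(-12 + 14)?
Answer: 96952620 + 759420*√2 ≈ 9.8027e+7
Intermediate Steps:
r = √2 ≈ 1.4142
v(Y, h) = -3*√2
M(x) = -3*√2
((-215867 - 1*36745) + c(-528))*(M(563) + T(-494)) = ((-215867 - 1*36745) - 528)*(-3*√2 - 383) = ((-215867 - 36745) - 528)*(-383 - 3*√2) = (-252612 - 528)*(-383 - 3*√2) = -253140*(-383 - 3*√2) = 96952620 + 759420*√2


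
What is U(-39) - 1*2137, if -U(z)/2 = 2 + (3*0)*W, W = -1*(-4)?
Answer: -2141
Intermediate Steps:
W = 4
U(z) = -4 (U(z) = -2*(2 + (3*0)*4) = -2*(2 + 0*4) = -2*(2 + 0) = -2*2 = -4)
U(-39) - 1*2137 = -4 - 1*2137 = -4 - 2137 = -2141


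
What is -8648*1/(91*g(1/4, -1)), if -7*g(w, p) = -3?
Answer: -8648/39 ≈ -221.74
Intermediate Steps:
g(w, p) = 3/7 (g(w, p) = -1/7*(-3) = 3/7)
-8648*1/(91*g(1/4, -1)) = -8648/(-7*(-13)*(3/7)) = -8648/(91*(3/7)) = -8648/39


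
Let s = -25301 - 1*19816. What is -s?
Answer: 45117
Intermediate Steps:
s = -45117 (s = -25301 - 19816 = -45117)
-s = -1*(-45117) = 45117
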